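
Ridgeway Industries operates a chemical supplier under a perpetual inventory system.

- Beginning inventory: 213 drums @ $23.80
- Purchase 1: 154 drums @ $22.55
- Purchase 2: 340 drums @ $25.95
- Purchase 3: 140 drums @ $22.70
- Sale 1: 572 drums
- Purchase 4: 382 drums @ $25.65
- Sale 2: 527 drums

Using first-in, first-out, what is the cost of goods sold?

Sale 1 (572) [FIFO — oldest first]: 213 @ $23.80 + 154 @ $22.55 + 205 @ $25.95 = $13,861.85
Sale 2 (527) [FIFO — oldest first]: 135 @ $25.95 + 140 @ $22.70 + 252 @ $25.65 = $13,145.05
Total COGS = $13,861.85 + $13,145.05 = $27,006.90
Ending inventory: 130 @ $25.65 = $3,334.50

COGS = $27,006.90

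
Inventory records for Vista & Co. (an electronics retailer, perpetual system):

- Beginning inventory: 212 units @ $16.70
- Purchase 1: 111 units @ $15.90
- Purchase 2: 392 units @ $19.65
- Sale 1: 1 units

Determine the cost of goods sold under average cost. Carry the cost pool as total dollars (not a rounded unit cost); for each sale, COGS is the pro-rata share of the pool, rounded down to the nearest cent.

COGS = $18.19

After Beginning: 212 on hand, pool $3,540.40 (≈ $16.7000 each)
After Purchase 1: 323 on hand, pool $5,305.30 (≈ $16.4251 each)
After Purchase 2: 715 on hand, pool $13,008.10 (≈ $18.1931 each)
Sale 1, sell 1: 1/715 × $13,008.10 → $18.19
Ending inventory (cost pool remaining) = $12,989.91
Check: goods available $13,008.10 = COGS $18.19 + ending $12,989.91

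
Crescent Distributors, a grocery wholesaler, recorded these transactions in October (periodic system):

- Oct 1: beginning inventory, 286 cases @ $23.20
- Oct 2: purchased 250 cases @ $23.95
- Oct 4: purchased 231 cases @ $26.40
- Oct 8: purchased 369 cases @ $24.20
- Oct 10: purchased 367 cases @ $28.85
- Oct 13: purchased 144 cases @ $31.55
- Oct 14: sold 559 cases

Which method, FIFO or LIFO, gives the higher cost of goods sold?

LIFO

FIFO COGS: 286 @ $23.20 + 250 @ $23.95 + 23 @ $26.40 = $13,229.90
LIFO COGS: 144 @ $31.55 + 367 @ $28.85 + 48 @ $24.20 = $16,292.75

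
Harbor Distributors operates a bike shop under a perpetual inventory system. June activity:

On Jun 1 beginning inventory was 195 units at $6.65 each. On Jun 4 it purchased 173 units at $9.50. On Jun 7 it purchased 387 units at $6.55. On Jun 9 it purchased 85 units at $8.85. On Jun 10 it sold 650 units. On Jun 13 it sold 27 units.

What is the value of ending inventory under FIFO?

Jun 10, 650 sold [FIFO — oldest first]: 195 @ $6.65 + 173 @ $9.50 + 282 @ $6.55 = $4,787.35
Jun 13, 27 sold [FIFO — oldest first]: 27 @ $6.55 = $176.85
Total COGS = $4,787.35 + $176.85 = $4,964.20
Ending inventory: 78 @ $6.55 + 85 @ $8.85 = $1,263.15
Check: goods available $6,227.35 = COGS $4,964.20 + ending $1,263.15

Ending inventory = $1,263.15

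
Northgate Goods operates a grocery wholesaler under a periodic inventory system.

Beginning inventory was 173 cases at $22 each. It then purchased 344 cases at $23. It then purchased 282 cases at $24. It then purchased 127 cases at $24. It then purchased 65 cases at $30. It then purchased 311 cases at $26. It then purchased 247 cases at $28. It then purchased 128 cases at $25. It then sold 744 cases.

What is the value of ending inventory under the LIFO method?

Sale 1 (744) [LIFO — newest first]: 128 @ $25 + 247 @ $28 + 311 @ $26 + 58 @ $30 = $19,942
Ending inventory: 173 @ $22 + 344 @ $23 + 282 @ $24 + 127 @ $24 + 7 @ $30 = $21,744

Ending inventory = $21,744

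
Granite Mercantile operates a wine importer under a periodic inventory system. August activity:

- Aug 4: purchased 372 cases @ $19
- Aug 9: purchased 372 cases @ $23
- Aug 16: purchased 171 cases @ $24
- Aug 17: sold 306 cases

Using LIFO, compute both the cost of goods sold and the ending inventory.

COGS = $7,209; ending inventory = $12,519

Aug 17, 306 sold [LIFO — newest first]: 171 @ $24 + 135 @ $23 = $7,209
Ending inventory: 372 @ $19 + 237 @ $23 = $12,519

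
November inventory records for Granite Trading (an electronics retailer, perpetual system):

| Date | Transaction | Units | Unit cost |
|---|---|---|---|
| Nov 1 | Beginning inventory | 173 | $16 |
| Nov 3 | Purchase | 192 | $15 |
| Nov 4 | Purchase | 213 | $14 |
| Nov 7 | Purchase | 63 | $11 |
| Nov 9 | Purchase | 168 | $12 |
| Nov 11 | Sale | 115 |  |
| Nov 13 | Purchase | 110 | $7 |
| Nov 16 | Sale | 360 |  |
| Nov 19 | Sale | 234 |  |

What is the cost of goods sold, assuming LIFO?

COGS = $8,786

Nov 11, 115 sold [LIFO — newest first]: 115 @ $12 = $1,380
Nov 16, 360 sold [LIFO — newest first]: 110 @ $7 + 53 @ $12 + 63 @ $11 + 134 @ $14 = $3,975
Nov 19, 234 sold [LIFO — newest first]: 79 @ $14 + 155 @ $15 = $3,431
Total COGS = $1,380 + $3,975 + $3,431 = $8,786
Ending inventory: 173 @ $16 + 37 @ $15 = $3,323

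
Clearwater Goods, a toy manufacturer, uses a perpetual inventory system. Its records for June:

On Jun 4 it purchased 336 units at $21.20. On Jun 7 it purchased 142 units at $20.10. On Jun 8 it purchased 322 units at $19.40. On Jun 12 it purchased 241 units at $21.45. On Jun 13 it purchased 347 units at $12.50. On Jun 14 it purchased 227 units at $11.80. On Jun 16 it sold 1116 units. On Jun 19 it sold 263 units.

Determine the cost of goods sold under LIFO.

Jun 16, 1116 sold [LIFO — newest first]: 227 @ $11.80 + 347 @ $12.50 + 241 @ $21.45 + 301 @ $19.40 = $18,024.95
Jun 19, 263 sold [LIFO — newest first]: 21 @ $19.40 + 142 @ $20.10 + 100 @ $21.20 = $5,381.60
Total COGS = $18,024.95 + $5,381.60 = $23,406.55
Ending inventory: 236 @ $21.20 = $5,003.20

COGS = $23,406.55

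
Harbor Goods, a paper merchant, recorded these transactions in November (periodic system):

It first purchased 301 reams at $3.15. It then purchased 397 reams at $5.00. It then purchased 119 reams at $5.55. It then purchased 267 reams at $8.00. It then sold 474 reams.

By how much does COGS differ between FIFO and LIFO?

FIFO COGS: 301 @ $3.15 + 173 @ $5.00 = $1,813.15
LIFO COGS: 267 @ $8.00 + 119 @ $5.55 + 88 @ $5.00 = $3,236.45
Difference = |$1,813.15 − $3,236.45| = $1,423.30

$1,423.30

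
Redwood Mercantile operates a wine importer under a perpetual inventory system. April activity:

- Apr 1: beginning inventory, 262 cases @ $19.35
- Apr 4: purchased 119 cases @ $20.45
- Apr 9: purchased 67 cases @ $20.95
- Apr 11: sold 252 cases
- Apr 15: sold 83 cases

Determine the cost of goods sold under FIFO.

Apr 11, 252 sold [FIFO — oldest first]: 252 @ $19.35 = $4,876.20
Apr 15, 83 sold [FIFO — oldest first]: 10 @ $19.35 + 73 @ $20.45 = $1,686.35
Total COGS = $4,876.20 + $1,686.35 = $6,562.55
Ending inventory: 46 @ $20.45 + 67 @ $20.95 = $2,344.35

COGS = $6,562.55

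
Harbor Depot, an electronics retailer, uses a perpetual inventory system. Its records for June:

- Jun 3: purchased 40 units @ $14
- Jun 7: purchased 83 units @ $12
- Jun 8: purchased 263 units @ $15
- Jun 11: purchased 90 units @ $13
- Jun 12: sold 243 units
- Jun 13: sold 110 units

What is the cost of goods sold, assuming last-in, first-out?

COGS = $5,115

Jun 12, 243 sold [LIFO — newest first]: 90 @ $13 + 153 @ $15 = $3,465
Jun 13, 110 sold [LIFO — newest first]: 110 @ $15 = $1,650
Total COGS = $3,465 + $1,650 = $5,115
Ending inventory: 40 @ $14 + 83 @ $12 = $1,556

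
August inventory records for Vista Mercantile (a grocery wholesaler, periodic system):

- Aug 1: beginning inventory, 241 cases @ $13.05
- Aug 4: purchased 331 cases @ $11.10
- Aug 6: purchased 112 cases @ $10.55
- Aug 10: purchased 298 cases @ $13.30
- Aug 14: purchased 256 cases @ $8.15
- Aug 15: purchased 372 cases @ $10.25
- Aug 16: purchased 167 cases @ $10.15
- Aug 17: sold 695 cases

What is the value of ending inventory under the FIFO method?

Ending inventory = $11,411.55

Aug 17, 695 sold [FIFO — oldest first]: 241 @ $13.05 + 331 @ $11.10 + 112 @ $10.55 + 11 @ $13.30 = $8,147.05
Ending inventory: 287 @ $13.30 + 256 @ $8.15 + 372 @ $10.25 + 167 @ $10.15 = $11,411.55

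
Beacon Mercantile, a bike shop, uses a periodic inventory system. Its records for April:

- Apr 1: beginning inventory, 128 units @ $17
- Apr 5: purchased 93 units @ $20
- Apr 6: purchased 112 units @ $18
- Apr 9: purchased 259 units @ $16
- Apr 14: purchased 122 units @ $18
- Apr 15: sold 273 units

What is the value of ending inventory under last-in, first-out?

Apr 15, 273 sold [LIFO — newest first]: 122 @ $18 + 151 @ $16 = $4,612
Ending inventory: 128 @ $17 + 93 @ $20 + 112 @ $18 + 108 @ $16 = $7,780
Check: goods available $12,392 = COGS $4,612 + ending $7,780

Ending inventory = $7,780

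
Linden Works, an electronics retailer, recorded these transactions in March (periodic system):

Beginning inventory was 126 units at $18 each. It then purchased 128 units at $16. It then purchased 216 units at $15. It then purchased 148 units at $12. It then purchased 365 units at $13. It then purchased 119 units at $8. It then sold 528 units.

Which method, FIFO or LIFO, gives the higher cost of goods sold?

FIFO COGS: 126 @ $18 + 128 @ $16 + 216 @ $15 + 58 @ $12 = $8,252
LIFO COGS: 119 @ $8 + 365 @ $13 + 44 @ $12 = $6,225

FIFO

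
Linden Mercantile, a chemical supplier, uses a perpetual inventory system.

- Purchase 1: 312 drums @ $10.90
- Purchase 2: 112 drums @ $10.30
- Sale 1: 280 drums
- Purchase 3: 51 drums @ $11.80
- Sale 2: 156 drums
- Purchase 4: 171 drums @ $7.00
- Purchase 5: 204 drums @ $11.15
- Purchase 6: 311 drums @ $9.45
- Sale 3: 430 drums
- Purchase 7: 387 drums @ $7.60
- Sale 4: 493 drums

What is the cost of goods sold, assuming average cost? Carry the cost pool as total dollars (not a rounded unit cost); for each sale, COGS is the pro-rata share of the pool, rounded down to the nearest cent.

COGS = $12,921.54

After Purchase 1: 312 on hand, pool $3,400.80 (≈ $10.9000 each)
After Purchase 2: 424 on hand, pool $4,554.40 (≈ $10.7415 each)
Sale 1, sell 280: 280/424 × $4,554.40 → $3,007.62
After Purchase 3: 195 on hand, pool $2,148.58 (≈ $11.0184 each)
Sale 2, sell 156: 156/195 × $2,148.58 → $1,718.86
After Purchase 4: 210 on hand, pool $1,626.72 (≈ $7.7463 each)
After Purchase 5: 414 on hand, pool $3,901.32 (≈ $9.4235 each)
After Purchase 6: 725 on hand, pool $6,840.27 (≈ $9.4349 each)
Sale 3, sell 430: 430/725 × $6,840.27 → $4,056.98
After Purchase 7: 682 on hand, pool $5,724.49 (≈ $8.3937 each)
Sale 4, sell 493: 493/682 × $5,724.49 → $4,138.08
Total COGS = $3,007.62 + $1,718.86 + $4,056.98 + $4,138.08 = $12,921.54
Ending inventory (cost pool remaining) = $1,586.41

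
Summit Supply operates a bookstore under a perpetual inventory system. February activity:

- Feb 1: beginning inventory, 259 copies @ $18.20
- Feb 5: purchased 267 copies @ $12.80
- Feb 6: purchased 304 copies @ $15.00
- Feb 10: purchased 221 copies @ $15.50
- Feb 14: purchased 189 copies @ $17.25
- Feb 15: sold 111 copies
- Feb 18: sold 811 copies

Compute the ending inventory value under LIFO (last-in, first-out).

Feb 15, 111 sold [LIFO — newest first]: 111 @ $17.25 = $1,914.75
Feb 18, 811 sold [LIFO — newest first]: 78 @ $17.25 + 221 @ $15.50 + 304 @ $15.00 + 208 @ $12.80 = $11,993.40
Total COGS = $1,914.75 + $11,993.40 = $13,908.15
Ending inventory: 259 @ $18.20 + 59 @ $12.80 = $5,469.00

Ending inventory = $5,469.00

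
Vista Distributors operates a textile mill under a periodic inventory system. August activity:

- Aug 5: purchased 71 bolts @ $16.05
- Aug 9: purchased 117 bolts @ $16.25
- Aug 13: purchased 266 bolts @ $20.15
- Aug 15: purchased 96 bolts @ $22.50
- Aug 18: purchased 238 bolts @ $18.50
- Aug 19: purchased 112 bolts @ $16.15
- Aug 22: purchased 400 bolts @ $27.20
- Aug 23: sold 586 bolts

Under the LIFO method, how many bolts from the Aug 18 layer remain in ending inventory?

Aug 23, 586 sold [LIFO — newest first]: 400 @ $27.20 + 112 @ $16.15 + 74 @ $18.50 = $14,057.80
Ending inventory: 71 @ $16.05 + 117 @ $16.25 + 266 @ $20.15 + 96 @ $22.50 + 164 @ $18.50 = $13,594.70

164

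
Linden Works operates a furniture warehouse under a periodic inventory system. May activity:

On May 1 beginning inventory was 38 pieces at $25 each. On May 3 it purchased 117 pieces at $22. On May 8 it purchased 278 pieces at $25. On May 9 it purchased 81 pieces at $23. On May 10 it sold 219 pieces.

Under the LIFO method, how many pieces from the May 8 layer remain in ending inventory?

May 10, 219 sold [LIFO — newest first]: 81 @ $23 + 138 @ $25 = $5,313
Ending inventory: 38 @ $25 + 117 @ $22 + 140 @ $25 = $7,024

140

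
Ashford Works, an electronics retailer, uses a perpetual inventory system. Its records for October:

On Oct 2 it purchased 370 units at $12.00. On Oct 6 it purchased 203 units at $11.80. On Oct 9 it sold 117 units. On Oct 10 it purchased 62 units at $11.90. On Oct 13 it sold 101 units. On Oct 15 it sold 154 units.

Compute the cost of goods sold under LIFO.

COGS = $4,417.20

Oct 9, 117 sold [LIFO — newest first]: 117 @ $11.80 = $1,380.60
Oct 13, 101 sold [LIFO — newest first]: 62 @ $11.90 + 39 @ $11.80 = $1,198.00
Oct 15, 154 sold [LIFO — newest first]: 47 @ $11.80 + 107 @ $12.00 = $1,838.60
Total COGS = $1,380.60 + $1,198.00 + $1,838.60 = $4,417.20
Ending inventory: 263 @ $12.00 = $3,156.00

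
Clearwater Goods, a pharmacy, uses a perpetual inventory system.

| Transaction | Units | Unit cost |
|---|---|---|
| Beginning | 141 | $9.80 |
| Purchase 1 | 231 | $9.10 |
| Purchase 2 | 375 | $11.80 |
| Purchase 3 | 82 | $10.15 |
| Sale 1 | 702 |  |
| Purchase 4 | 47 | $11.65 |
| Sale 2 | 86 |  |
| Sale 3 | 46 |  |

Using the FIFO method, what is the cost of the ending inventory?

Ending inventory = $489.30

Sale 1 (702) [FIFO — oldest first]: 141 @ $9.80 + 231 @ $9.10 + 330 @ $11.80 = $7,377.90
Sale 2 (86) [FIFO — oldest first]: 45 @ $11.80 + 41 @ $10.15 = $947.15
Sale 3 (46) [FIFO — oldest first]: 41 @ $10.15 + 5 @ $11.65 = $474.40
Total COGS = $7,377.90 + $947.15 + $474.40 = $8,799.45
Ending inventory: 42 @ $11.65 = $489.30
Check: goods available $9,288.75 = COGS $8,799.45 + ending $489.30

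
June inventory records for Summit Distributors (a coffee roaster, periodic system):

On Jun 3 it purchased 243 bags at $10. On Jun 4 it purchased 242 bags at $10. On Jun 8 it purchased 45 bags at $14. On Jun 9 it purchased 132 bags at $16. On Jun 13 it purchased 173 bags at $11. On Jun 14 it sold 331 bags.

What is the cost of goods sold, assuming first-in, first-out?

Jun 14, 331 sold [FIFO — oldest first]: 243 @ $10 + 88 @ $10 = $3,310
Ending inventory: 154 @ $10 + 45 @ $14 + 132 @ $16 + 173 @ $11 = $6,185

COGS = $3,310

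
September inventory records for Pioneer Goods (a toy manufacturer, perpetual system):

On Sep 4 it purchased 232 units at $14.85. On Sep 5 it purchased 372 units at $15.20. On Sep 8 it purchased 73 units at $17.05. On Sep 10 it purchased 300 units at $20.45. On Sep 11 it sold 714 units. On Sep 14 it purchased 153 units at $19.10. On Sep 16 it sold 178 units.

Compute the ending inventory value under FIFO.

Sep 11, 714 sold [FIFO — oldest first]: 232 @ $14.85 + 372 @ $15.20 + 73 @ $17.05 + 37 @ $20.45 = $11,100.90
Sep 16, 178 sold [FIFO — oldest first]: 178 @ $20.45 = $3,640.10
Total COGS = $11,100.90 + $3,640.10 = $14,741.00
Ending inventory: 85 @ $20.45 + 153 @ $19.10 = $4,660.55

Ending inventory = $4,660.55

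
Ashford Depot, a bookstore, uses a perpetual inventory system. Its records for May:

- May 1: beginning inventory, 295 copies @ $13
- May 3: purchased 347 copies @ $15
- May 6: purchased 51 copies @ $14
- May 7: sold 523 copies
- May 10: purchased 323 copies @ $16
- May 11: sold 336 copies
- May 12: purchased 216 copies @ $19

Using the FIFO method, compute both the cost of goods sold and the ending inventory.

COGS = $12,410; ending inventory = $6,616

May 7, 523 sold [FIFO — oldest first]: 295 @ $13 + 228 @ $15 = $7,255
May 11, 336 sold [FIFO — oldest first]: 119 @ $15 + 51 @ $14 + 166 @ $16 = $5,155
Total COGS = $7,255 + $5,155 = $12,410
Ending inventory: 157 @ $16 + 216 @ $19 = $6,616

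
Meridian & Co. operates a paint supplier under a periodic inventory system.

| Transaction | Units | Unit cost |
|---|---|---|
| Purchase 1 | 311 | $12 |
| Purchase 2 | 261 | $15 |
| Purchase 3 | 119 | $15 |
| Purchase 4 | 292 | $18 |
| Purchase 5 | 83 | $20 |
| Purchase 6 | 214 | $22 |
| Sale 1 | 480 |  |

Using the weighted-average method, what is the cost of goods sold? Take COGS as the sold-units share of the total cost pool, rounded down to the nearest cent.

COGS = $7,896.00

Sale 1, sell 480: 480/1280 × $21,056.00 → $7,896.00
Ending inventory (cost pool remaining) = $13,160.00
Check: goods available $21,056.00 = COGS $7,896.00 + ending $13,160.00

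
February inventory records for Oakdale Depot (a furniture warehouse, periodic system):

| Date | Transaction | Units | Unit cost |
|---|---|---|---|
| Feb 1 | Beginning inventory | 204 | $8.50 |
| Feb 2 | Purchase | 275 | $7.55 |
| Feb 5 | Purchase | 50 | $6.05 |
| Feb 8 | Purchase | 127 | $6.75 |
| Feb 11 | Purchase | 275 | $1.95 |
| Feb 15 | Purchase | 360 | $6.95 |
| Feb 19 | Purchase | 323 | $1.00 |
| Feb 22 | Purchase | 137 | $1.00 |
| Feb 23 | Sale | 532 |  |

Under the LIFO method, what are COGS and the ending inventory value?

Feb 23, 532 sold [LIFO — newest first]: 137 @ $1.00 + 323 @ $1.00 + 72 @ $6.95 = $960.40
Ending inventory: 204 @ $8.50 + 275 @ $7.55 + 50 @ $6.05 + 127 @ $6.75 + 275 @ $1.95 + 288 @ $6.95 = $7,507.85
Check: goods available $8,468.25 = COGS $960.40 + ending $7,507.85

COGS = $960.40; ending inventory = $7,507.85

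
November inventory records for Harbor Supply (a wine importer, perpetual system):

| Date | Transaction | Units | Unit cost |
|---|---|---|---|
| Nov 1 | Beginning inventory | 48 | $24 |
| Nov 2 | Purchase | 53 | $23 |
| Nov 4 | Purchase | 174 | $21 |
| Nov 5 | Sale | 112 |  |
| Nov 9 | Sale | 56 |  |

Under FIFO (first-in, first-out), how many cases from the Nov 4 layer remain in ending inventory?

Nov 5, 112 sold [FIFO — oldest first]: 48 @ $24 + 53 @ $23 + 11 @ $21 = $2,602
Nov 9, 56 sold [FIFO — oldest first]: 56 @ $21 = $1,176
Total COGS = $2,602 + $1,176 = $3,778
Ending inventory: 107 @ $21 = $2,247

107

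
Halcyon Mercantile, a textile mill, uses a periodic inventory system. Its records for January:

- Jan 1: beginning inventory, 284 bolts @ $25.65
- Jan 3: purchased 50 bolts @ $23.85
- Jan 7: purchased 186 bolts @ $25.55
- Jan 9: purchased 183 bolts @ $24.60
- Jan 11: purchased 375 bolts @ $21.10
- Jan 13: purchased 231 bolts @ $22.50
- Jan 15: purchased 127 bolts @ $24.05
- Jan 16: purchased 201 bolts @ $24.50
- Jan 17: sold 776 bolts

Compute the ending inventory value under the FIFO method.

Jan 17, 776 sold [FIFO — oldest first]: 284 @ $25.65 + 50 @ $23.85 + 186 @ $25.55 + 183 @ $24.60 + 73 @ $21.10 = $19,271.50
Ending inventory: 302 @ $21.10 + 231 @ $22.50 + 127 @ $24.05 + 201 @ $24.50 = $19,548.55
Check: goods available $38,820.05 = COGS $19,271.50 + ending $19,548.55

Ending inventory = $19,548.55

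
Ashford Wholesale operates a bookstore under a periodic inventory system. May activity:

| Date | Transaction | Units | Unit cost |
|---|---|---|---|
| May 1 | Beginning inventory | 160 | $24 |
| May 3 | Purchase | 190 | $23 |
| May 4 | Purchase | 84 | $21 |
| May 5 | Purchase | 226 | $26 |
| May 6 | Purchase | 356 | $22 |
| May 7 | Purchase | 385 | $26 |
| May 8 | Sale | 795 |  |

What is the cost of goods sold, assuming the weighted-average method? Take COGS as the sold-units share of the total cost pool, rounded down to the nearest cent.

COGS = $19,118.58

May 8, sell 795: 795/1401 × $33,692.00 → $19,118.58
Ending inventory (cost pool remaining) = $14,573.42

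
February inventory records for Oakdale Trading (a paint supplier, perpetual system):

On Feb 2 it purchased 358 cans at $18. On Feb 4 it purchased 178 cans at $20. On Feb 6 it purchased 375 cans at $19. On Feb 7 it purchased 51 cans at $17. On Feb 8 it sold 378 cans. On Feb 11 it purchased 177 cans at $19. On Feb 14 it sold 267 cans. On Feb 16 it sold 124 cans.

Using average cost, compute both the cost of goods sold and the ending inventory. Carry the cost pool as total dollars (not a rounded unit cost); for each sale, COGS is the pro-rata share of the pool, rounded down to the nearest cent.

After Feb 2: 358 on hand, pool $6,444.00 (≈ $18.0000 each)
After Feb 4: 536 on hand, pool $10,004.00 (≈ $18.6642 each)
After Feb 6: 911 on hand, pool $17,129.00 (≈ $18.8024 each)
After Feb 7: 962 on hand, pool $17,996.00 (≈ $18.7069 each)
Feb 8, sell 378: 378/962 × $17,996.00 → $7,071.19
After Feb 11: 761 on hand, pool $14,287.81 (≈ $18.7750 each)
Feb 14, sell 267: 267/761 × $14,287.81 → $5,012.93
Feb 16, sell 124: 124/494 × $9,274.88 → $2,328.10
Total COGS = $7,071.19 + $5,012.93 + $2,328.10 = $14,412.22
Ending inventory (cost pool remaining) = $6,946.78
Check: goods available $21,359.00 = COGS $14,412.22 + ending $6,946.78

COGS = $14,412.22; ending inventory = $6,946.78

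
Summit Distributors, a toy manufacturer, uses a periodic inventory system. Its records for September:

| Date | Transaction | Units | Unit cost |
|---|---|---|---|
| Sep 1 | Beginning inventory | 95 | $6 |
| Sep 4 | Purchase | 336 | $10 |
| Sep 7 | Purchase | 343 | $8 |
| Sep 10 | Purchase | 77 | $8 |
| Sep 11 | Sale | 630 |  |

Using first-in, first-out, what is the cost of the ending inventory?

Ending inventory = $1,768

Sep 11, 630 sold [FIFO — oldest first]: 95 @ $6 + 336 @ $10 + 199 @ $8 = $5,522
Ending inventory: 144 @ $8 + 77 @ $8 = $1,768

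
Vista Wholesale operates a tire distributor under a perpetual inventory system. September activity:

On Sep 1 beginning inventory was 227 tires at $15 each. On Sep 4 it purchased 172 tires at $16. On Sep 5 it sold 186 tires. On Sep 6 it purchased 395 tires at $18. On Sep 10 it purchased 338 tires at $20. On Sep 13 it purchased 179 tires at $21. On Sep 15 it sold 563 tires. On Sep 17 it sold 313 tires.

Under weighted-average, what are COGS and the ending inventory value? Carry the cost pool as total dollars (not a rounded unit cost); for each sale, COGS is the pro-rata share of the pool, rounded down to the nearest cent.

COGS = $19,156.62; ending inventory = $4,629.38

After Sep 1: 227 on hand, pool $3,405.00 (≈ $15.0000 each)
After Sep 4: 399 on hand, pool $6,157.00 (≈ $15.4311 each)
Sep 5, sell 186: 186/399 × $6,157.00 → $2,870.18
After Sep 6: 608 on hand, pool $10,396.82 (≈ $17.1000 each)
After Sep 10: 946 on hand, pool $17,156.82 (≈ $18.1362 each)
After Sep 13: 1125 on hand, pool $20,915.82 (≈ $18.5918 each)
Sep 15, sell 563: 563/1125 × $20,915.82 → $10,467.20
Sep 17, sell 313: 313/562 × $10,448.62 → $5,819.24
Total COGS = $2,870.18 + $10,467.20 + $5,819.24 = $19,156.62
Ending inventory (cost pool remaining) = $4,629.38
Check: goods available $23,786.00 = COGS $19,156.62 + ending $4,629.38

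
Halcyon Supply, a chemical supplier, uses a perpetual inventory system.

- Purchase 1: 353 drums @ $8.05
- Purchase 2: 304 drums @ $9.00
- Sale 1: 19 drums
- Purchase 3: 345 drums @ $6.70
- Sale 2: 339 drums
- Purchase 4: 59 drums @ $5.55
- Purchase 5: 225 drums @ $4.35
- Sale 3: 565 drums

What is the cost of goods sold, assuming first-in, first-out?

COGS = $7,359.85

Sale 1 (19) [FIFO — oldest first]: 19 @ $8.05 = $152.95
Sale 2 (339) [FIFO — oldest first]: 334 @ $8.05 + 5 @ $9.00 = $2,733.70
Sale 3 (565) [FIFO — oldest first]: 299 @ $9.00 + 266 @ $6.70 = $4,473.20
Total COGS = $152.95 + $2,733.70 + $4,473.20 = $7,359.85
Ending inventory: 79 @ $6.70 + 59 @ $5.55 + 225 @ $4.35 = $1,835.50
Check: goods available $9,195.35 = COGS $7,359.85 + ending $1,835.50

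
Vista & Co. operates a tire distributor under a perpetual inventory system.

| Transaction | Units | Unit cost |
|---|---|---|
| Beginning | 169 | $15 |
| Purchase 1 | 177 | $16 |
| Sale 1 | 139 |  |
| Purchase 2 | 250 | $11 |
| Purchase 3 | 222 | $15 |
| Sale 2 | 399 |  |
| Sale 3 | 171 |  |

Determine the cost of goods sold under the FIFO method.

COGS = $9,812

Sale 1 (139) [FIFO — oldest first]: 139 @ $15 = $2,085
Sale 2 (399) [FIFO — oldest first]: 30 @ $15 + 177 @ $16 + 192 @ $11 = $5,394
Sale 3 (171) [FIFO — oldest first]: 58 @ $11 + 113 @ $15 = $2,333
Total COGS = $2,085 + $5,394 + $2,333 = $9,812
Ending inventory: 109 @ $15 = $1,635
Check: goods available $11,447 = COGS $9,812 + ending $1,635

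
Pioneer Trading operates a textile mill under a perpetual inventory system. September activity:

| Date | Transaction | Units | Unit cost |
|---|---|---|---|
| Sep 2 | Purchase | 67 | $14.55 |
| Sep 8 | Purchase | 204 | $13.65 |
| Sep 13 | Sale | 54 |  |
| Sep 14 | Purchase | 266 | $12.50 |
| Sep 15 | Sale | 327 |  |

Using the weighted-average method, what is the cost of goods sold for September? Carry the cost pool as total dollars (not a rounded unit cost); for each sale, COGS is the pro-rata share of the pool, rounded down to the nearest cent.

After Sep 2: 67 on hand, pool $974.85 (≈ $14.5500 each)
After Sep 8: 271 on hand, pool $3,759.45 (≈ $13.8725 each)
Sep 13, sell 54: 54/271 × $3,759.45 → $749.11
After Sep 14: 483 on hand, pool $6,335.34 (≈ $13.1166 each)
Sep 15, sell 327: 327/483 × $6,335.34 → $4,289.14
Total COGS = $749.11 + $4,289.14 = $5,038.25
Ending inventory (cost pool remaining) = $2,046.20
Check: goods available $7,084.45 = COGS $5,038.25 + ending $2,046.20

COGS = $5,038.25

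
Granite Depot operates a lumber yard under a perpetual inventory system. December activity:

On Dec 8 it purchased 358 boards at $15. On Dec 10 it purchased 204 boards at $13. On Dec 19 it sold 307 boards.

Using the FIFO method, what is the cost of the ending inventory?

Ending inventory = $3,417

Dec 19, 307 sold [FIFO — oldest first]: 307 @ $15 = $4,605
Ending inventory: 51 @ $15 + 204 @ $13 = $3,417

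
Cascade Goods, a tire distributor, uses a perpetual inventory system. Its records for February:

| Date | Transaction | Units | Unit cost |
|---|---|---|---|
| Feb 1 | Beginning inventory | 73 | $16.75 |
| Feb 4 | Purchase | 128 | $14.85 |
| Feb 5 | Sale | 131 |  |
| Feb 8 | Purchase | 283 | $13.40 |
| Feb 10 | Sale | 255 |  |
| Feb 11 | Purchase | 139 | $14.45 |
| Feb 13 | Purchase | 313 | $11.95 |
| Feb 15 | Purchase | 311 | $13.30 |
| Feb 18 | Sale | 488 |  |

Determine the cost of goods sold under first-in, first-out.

Feb 5, 131 sold [FIFO — oldest first]: 73 @ $16.75 + 58 @ $14.85 = $2,084.05
Feb 10, 255 sold [FIFO — oldest first]: 70 @ $14.85 + 185 @ $13.40 = $3,518.50
Feb 18, 488 sold [FIFO — oldest first]: 98 @ $13.40 + 139 @ $14.45 + 251 @ $11.95 = $6,321.20
Total COGS = $2,084.05 + $3,518.50 + $6,321.20 = $11,923.75
Ending inventory: 62 @ $11.95 + 311 @ $13.30 = $4,877.20

COGS = $11,923.75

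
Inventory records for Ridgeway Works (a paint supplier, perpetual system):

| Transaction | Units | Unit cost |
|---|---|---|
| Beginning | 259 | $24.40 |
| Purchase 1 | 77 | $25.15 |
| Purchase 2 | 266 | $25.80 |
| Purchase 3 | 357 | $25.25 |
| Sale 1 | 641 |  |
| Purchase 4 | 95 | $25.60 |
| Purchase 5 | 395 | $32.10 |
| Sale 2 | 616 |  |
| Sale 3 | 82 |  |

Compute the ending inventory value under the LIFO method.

Sale 1 (641) [LIFO — newest first]: 357 @ $25.25 + 266 @ $25.80 + 18 @ $25.15 = $16,329.75
Sale 2 (616) [LIFO — newest first]: 395 @ $32.10 + 95 @ $25.60 + 59 @ $25.15 + 67 @ $24.40 = $18,230.15
Sale 3 (82) [LIFO — newest first]: 82 @ $24.40 = $2,000.80
Total COGS = $16,329.75 + $18,230.15 + $2,000.80 = $36,560.70
Ending inventory: 110 @ $24.40 = $2,684.00
Check: goods available $39,244.70 = COGS $36,560.70 + ending $2,684.00

Ending inventory = $2,684.00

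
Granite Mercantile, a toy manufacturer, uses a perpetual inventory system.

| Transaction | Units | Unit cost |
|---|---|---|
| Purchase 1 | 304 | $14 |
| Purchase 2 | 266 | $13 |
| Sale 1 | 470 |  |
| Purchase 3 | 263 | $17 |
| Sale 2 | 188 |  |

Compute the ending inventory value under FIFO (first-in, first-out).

Sale 1 (470) [FIFO — oldest first]: 304 @ $14 + 166 @ $13 = $6,414
Sale 2 (188) [FIFO — oldest first]: 100 @ $13 + 88 @ $17 = $2,796
Total COGS = $6,414 + $2,796 = $9,210
Ending inventory: 175 @ $17 = $2,975

Ending inventory = $2,975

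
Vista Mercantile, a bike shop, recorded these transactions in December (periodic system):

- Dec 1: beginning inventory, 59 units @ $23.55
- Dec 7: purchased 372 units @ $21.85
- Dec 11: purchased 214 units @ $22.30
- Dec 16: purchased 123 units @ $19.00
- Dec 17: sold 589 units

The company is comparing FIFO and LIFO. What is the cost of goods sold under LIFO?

FIFO COGS: 59 @ $23.55 + 372 @ $21.85 + 158 @ $22.30 = $13,041.05
LIFO COGS: 123 @ $19.00 + 214 @ $22.30 + 252 @ $21.85 = $12,615.40

COGS = $12,615.40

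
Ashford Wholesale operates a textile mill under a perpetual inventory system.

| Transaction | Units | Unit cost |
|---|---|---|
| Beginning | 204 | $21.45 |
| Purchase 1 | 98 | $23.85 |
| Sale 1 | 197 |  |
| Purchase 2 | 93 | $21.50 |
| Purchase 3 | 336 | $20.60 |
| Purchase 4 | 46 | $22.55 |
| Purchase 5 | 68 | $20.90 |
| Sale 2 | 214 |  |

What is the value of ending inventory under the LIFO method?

Sale 1 (197) [LIFO — newest first]: 98 @ $23.85 + 99 @ $21.45 = $4,460.85
Sale 2 (214) [LIFO — newest first]: 68 @ $20.90 + 46 @ $22.55 + 100 @ $20.60 = $4,518.50
Total COGS = $4,460.85 + $4,518.50 = $8,979.35
Ending inventory: 105 @ $21.45 + 93 @ $21.50 + 236 @ $20.60 = $9,113.35
Check: goods available $18,092.70 = COGS $8,979.35 + ending $9,113.35

Ending inventory = $9,113.35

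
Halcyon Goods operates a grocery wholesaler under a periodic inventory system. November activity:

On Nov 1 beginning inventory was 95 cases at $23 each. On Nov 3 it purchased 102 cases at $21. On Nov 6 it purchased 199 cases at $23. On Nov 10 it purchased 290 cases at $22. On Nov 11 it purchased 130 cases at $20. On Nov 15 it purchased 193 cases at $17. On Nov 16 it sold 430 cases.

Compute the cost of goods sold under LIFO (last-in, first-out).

Nov 16, 430 sold [LIFO — newest first]: 193 @ $17 + 130 @ $20 + 107 @ $22 = $8,235
Ending inventory: 95 @ $23 + 102 @ $21 + 199 @ $23 + 183 @ $22 = $12,930
Check: goods available $21,165 = COGS $8,235 + ending $12,930

COGS = $8,235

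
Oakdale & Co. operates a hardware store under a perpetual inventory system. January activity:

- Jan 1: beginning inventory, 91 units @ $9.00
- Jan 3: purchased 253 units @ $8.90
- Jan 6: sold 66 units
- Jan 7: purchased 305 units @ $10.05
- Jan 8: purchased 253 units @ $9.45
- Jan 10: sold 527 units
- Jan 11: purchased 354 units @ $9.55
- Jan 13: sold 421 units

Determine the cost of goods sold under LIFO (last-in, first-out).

COGS = $9,744.60

Jan 6, 66 sold [LIFO — newest first]: 66 @ $8.90 = $587.40
Jan 10, 527 sold [LIFO — newest first]: 253 @ $9.45 + 274 @ $10.05 = $5,144.55
Jan 13, 421 sold [LIFO — newest first]: 354 @ $9.55 + 31 @ $10.05 + 36 @ $8.90 = $4,012.65
Total COGS = $587.40 + $5,144.55 + $4,012.65 = $9,744.60
Ending inventory: 91 @ $9.00 + 151 @ $8.90 = $2,162.90
Check: goods available $11,907.50 = COGS $9,744.60 + ending $2,162.90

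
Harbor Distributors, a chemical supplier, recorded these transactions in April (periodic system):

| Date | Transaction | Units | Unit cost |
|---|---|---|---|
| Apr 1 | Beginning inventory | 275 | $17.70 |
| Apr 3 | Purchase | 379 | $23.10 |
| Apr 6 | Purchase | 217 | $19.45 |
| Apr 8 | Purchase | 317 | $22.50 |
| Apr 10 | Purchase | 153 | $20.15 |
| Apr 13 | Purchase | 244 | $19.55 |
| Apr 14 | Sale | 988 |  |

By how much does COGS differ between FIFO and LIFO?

$47.45

FIFO COGS: 275 @ $17.70 + 379 @ $23.10 + 217 @ $19.45 + 117 @ $22.50 = $20,475.55
LIFO COGS: 244 @ $19.55 + 153 @ $20.15 + 317 @ $22.50 + 217 @ $19.45 + 57 @ $23.10 = $20,523.00
Difference = |$20,475.55 − $20,523.00| = $47.45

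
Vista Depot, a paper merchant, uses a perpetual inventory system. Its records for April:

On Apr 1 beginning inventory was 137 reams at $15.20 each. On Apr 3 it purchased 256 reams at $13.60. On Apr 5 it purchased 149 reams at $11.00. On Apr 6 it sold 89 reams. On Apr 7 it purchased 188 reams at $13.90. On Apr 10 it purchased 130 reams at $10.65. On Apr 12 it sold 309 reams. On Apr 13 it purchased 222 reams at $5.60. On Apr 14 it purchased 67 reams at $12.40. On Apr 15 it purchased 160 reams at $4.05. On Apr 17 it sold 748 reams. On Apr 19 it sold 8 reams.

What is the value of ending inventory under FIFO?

Apr 6, 89 sold [FIFO — oldest first]: 89 @ $15.20 = $1,352.80
Apr 12, 309 sold [FIFO — oldest first]: 48 @ $15.20 + 256 @ $13.60 + 5 @ $11.00 = $4,266.20
Apr 17, 748 sold [FIFO — oldest first]: 144 @ $11.00 + 188 @ $13.90 + 130 @ $10.65 + 222 @ $5.60 + 64 @ $12.40 = $7,618.50
Apr 19, 8 sold [FIFO — oldest first]: 3 @ $12.40 + 5 @ $4.05 = $57.45
Total COGS = $1,352.80 + $4,266.20 + $7,618.50 + $57.45 = $13,294.95
Ending inventory: 155 @ $4.05 = $627.75

Ending inventory = $627.75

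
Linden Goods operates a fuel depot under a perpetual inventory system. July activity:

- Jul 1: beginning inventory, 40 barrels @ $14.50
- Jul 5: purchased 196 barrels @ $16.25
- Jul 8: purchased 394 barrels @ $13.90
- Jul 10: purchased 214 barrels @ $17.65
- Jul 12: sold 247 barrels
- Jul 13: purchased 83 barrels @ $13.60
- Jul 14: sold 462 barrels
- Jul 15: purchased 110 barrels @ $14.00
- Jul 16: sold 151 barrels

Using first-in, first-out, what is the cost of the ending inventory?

Jul 12, 247 sold [FIFO — oldest first]: 40 @ $14.50 + 196 @ $16.25 + 11 @ $13.90 = $3,917.90
Jul 14, 462 sold [FIFO — oldest first]: 383 @ $13.90 + 79 @ $17.65 = $6,718.05
Jul 16, 151 sold [FIFO — oldest first]: 135 @ $17.65 + 16 @ $13.60 = $2,600.35
Total COGS = $3,917.90 + $6,718.05 + $2,600.35 = $13,236.30
Ending inventory: 67 @ $13.60 + 110 @ $14.00 = $2,451.20

Ending inventory = $2,451.20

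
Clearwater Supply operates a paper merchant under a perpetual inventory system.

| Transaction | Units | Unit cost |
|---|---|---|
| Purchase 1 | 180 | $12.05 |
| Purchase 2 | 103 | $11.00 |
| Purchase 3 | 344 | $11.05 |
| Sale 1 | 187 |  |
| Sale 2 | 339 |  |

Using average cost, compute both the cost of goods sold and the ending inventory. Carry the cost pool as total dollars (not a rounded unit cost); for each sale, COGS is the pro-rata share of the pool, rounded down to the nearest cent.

COGS = $5,958.98; ending inventory = $1,144.22

After Purchase 1: 180 on hand, pool $2,169.00 (≈ $12.0500 each)
After Purchase 2: 283 on hand, pool $3,302.00 (≈ $11.6678 each)
After Purchase 3: 627 on hand, pool $7,103.20 (≈ $11.3289 each)
Sale 1, sell 187: 187/627 × $7,103.20 → $2,118.49
Sale 2, sell 339: 339/440 × $4,984.71 → $3,840.49
Total COGS = $2,118.49 + $3,840.49 = $5,958.98
Ending inventory (cost pool remaining) = $1,144.22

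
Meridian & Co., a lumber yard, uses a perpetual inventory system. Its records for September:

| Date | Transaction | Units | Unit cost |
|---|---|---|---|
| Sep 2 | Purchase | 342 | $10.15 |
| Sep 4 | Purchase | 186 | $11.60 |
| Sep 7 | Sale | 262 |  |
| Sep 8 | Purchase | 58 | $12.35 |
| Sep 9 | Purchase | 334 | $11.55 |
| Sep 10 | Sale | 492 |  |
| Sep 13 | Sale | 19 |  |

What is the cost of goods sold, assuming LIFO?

COGS = $8,710.85

Sep 7, 262 sold [LIFO — newest first]: 186 @ $11.60 + 76 @ $10.15 = $2,929.00
Sep 10, 492 sold [LIFO — newest first]: 334 @ $11.55 + 58 @ $12.35 + 100 @ $10.15 = $5,589.00
Sep 13, 19 sold [LIFO — newest first]: 19 @ $10.15 = $192.85
Total COGS = $2,929.00 + $5,589.00 + $192.85 = $8,710.85
Ending inventory: 147 @ $10.15 = $1,492.05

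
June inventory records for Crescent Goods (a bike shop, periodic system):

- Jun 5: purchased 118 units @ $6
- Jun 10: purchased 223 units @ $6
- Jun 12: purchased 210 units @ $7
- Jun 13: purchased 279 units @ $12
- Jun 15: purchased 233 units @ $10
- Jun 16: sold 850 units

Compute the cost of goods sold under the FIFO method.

Jun 16, 850 sold [FIFO — oldest first]: 118 @ $6 + 223 @ $6 + 210 @ $7 + 279 @ $12 + 20 @ $10 = $7,064
Ending inventory: 213 @ $10 = $2,130

COGS = $7,064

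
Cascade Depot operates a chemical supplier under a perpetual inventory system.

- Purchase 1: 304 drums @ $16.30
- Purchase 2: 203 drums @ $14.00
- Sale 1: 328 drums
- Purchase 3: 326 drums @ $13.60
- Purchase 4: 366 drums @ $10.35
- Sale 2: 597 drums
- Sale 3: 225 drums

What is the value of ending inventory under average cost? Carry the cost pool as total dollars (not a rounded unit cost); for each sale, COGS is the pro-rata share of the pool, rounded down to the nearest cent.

Ending inventory = $617.40

After Purchase 1: 304 on hand, pool $4,955.20 (≈ $16.3000 each)
After Purchase 2: 507 on hand, pool $7,797.20 (≈ $15.3791 each)
Sale 1, sell 328: 328/507 × $7,797.20 → $5,044.34
After Purchase 3: 505 on hand, pool $7,186.46 (≈ $14.2306 each)
After Purchase 4: 871 on hand, pool $10,974.56 (≈ $12.6000 each)
Sale 2, sell 597: 597/871 × $10,974.56 → $7,522.17
Sale 3, sell 225: 225/274 × $3,452.39 → $2,834.99
Total COGS = $5,044.34 + $7,522.17 + $2,834.99 = $15,401.50
Ending inventory (cost pool remaining) = $617.40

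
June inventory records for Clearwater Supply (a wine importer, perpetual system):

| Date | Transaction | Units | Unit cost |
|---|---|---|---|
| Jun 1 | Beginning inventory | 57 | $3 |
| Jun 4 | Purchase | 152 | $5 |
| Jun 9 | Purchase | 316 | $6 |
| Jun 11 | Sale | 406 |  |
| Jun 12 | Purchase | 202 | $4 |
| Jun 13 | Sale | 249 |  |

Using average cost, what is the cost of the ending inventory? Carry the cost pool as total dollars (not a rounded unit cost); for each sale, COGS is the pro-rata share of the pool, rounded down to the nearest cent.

Ending inventory = $324.97

After Jun 1: 57 on hand, pool $171.00 (≈ $3.0000 each)
After Jun 4: 209 on hand, pool $931.00 (≈ $4.4545 each)
After Jun 9: 525 on hand, pool $2,827.00 (≈ $5.3848 each)
Jun 11, sell 406: 406/525 × $2,827.00 → $2,186.21
After Jun 12: 321 on hand, pool $1,448.79 (≈ $4.5134 each)
Jun 13, sell 249: 249/321 × $1,448.79 → $1,123.82
Total COGS = $2,186.21 + $1,123.82 = $3,310.03
Ending inventory (cost pool remaining) = $324.97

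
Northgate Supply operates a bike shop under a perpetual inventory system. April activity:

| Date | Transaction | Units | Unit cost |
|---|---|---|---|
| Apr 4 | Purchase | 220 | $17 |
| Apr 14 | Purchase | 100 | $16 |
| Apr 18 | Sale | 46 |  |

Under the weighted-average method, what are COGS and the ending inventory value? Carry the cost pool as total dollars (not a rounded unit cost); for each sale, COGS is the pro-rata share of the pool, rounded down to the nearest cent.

COGS = $767.62; ending inventory = $4,572.38

After Apr 4: 220 on hand, pool $3,740.00 (≈ $17.0000 each)
After Apr 14: 320 on hand, pool $5,340.00 (≈ $16.6875 each)
Apr 18, sell 46: 46/320 × $5,340.00 → $767.62
Ending inventory (cost pool remaining) = $4,572.38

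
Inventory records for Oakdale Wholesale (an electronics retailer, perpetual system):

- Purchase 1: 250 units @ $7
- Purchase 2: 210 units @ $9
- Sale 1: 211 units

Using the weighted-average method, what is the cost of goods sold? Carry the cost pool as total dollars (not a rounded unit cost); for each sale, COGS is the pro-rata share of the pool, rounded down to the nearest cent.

COGS = $1,669.65

After Purchase 1: 250 on hand, pool $1,750.00 (≈ $7.0000 each)
After Purchase 2: 460 on hand, pool $3,640.00 (≈ $7.9130 each)
Sale 1, sell 211: 211/460 × $3,640.00 → $1,669.65
Ending inventory (cost pool remaining) = $1,970.35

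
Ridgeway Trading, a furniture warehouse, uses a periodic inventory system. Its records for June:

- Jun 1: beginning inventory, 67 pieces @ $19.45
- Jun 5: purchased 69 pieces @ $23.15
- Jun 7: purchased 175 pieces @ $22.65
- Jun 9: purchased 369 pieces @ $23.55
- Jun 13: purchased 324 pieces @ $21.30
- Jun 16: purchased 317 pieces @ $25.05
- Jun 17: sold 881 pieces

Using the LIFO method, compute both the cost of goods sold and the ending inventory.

Jun 17, 881 sold [LIFO — newest first]: 317 @ $25.05 + 324 @ $21.30 + 240 @ $23.55 = $20,494.05
Ending inventory: 67 @ $19.45 + 69 @ $23.15 + 175 @ $22.65 + 129 @ $23.55 = $9,902.20

COGS = $20,494.05; ending inventory = $9,902.20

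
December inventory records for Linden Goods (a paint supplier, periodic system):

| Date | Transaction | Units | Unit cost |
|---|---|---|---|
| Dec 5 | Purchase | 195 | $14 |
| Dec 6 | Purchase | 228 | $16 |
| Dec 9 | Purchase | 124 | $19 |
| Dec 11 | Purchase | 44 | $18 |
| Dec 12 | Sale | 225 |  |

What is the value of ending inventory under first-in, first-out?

Dec 12, 225 sold [FIFO — oldest first]: 195 @ $14 + 30 @ $16 = $3,210
Ending inventory: 198 @ $16 + 124 @ $19 + 44 @ $18 = $6,316

Ending inventory = $6,316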